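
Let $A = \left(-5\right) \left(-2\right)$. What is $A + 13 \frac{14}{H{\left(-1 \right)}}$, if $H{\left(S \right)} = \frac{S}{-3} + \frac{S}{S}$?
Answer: $\frac{293}{2} \approx 146.5$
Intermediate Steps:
$A = 10$
$H{\left(S \right)} = 1 - \frac{S}{3}$ ($H{\left(S \right)} = S \left(- \frac{1}{3}\right) + 1 = - \frac{S}{3} + 1 = 1 - \frac{S}{3}$)
$A + 13 \frac{14}{H{\left(-1 \right)}} = 10 + 13 \frac{14}{1 - - \frac{1}{3}} = 10 + 13 \frac{14}{1 + \frac{1}{3}} = 10 + 13 \frac{14}{\frac{4}{3}} = 10 + 13 \cdot 14 \cdot \frac{3}{4} = 10 + 13 \cdot \frac{21}{2} = 10 + \frac{273}{2} = \frac{293}{2}$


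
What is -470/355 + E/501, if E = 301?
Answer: -25723/35571 ≈ -0.72315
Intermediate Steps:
-470/355 + E/501 = -470/355 + 301/501 = -470*1/355 + 301*(1/501) = -94/71 + 301/501 = -25723/35571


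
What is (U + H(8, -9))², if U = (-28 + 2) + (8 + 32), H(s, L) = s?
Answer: 484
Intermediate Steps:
U = 14 (U = -26 + 40 = 14)
(U + H(8, -9))² = (14 + 8)² = 22² = 484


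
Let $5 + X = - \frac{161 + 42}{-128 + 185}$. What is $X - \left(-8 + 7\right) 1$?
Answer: $- \frac{431}{57} \approx -7.5614$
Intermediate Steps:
$X = - \frac{488}{57}$ ($X = -5 - \frac{161 + 42}{-128 + 185} = -5 - \frac{203}{57} = - \frac{488}{57} \approx -8.5614$)
$X - \left(-8 + 7\right) 1 = - \frac{488}{57} - \left(-8 + 7\right) 1 = - \frac{488}{57} - \left(-1\right) 1 = - \frac{488}{57} - -1 = - \frac{488}{57} + 1 = - \frac{431}{57}$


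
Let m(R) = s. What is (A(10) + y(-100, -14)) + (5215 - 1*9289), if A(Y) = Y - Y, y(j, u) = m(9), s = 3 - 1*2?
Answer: -4073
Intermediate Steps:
s = 1 (s = 3 - 2 = 1)
m(R) = 1
y(j, u) = 1
A(Y) = 0
(A(10) + y(-100, -14)) + (5215 - 1*9289) = (0 + 1) + (5215 - 1*9289) = 1 + (5215 - 9289) = 1 - 4074 = -4073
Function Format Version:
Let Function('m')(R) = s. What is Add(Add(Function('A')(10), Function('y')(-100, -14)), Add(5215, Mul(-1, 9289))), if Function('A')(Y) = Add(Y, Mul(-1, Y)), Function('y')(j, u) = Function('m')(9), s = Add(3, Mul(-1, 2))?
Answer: -4073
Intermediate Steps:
s = 1 (s = Add(3, -2) = 1)
Function('m')(R) = 1
Function('y')(j, u) = 1
Function('A')(Y) = 0
Add(Add(Function('A')(10), Function('y')(-100, -14)), Add(5215, Mul(-1, 9289))) = Add(Add(0, 1), Add(5215, Mul(-1, 9289))) = Add(1, Add(5215, -9289)) = Add(1, -4074) = -4073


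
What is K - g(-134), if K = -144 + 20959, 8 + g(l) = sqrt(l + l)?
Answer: 20823 - 2*I*sqrt(67) ≈ 20823.0 - 16.371*I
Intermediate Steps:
g(l) = -8 + sqrt(2)*sqrt(l) (g(l) = -8 + sqrt(l + l) = -8 + sqrt(2*l) = -8 + sqrt(2)*sqrt(l))
K = 20815
K - g(-134) = 20815 - (-8 + sqrt(2)*sqrt(-134)) = 20815 - (-8 + sqrt(2)*(I*sqrt(134))) = 20815 - (-8 + 2*I*sqrt(67)) = 20815 + (8 - 2*I*sqrt(67)) = 20823 - 2*I*sqrt(67)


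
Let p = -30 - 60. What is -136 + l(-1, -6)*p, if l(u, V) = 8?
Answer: -856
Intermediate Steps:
p = -90
-136 + l(-1, -6)*p = -136 + 8*(-90) = -136 - 720 = -856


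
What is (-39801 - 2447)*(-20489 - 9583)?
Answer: 1270481856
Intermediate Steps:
(-39801 - 2447)*(-20489 - 9583) = -42248*(-30072) = 1270481856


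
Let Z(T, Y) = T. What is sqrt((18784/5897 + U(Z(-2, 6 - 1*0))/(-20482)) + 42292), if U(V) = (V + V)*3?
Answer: 3*sqrt(349783514338744970)/8627311 ≈ 205.66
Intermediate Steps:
U(V) = 6*V (U(V) = (2*V)*3 = 6*V)
sqrt((18784/5897 + U(Z(-2, 6 - 1*0))/(-20482)) + 42292) = sqrt((18784/5897 + (6*(-2))/(-20482)) + 42292) = sqrt((18784*(1/5897) - 12*(-1/20482)) + 42292) = sqrt((18784/5897 + 6/10241) + 42292) = sqrt(192402326/60391177 + 42292) = sqrt(2554256060010/60391177) = 3*sqrt(349783514338744970)/8627311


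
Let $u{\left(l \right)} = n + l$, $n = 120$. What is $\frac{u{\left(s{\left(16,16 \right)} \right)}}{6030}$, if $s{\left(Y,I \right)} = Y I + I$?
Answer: $\frac{196}{3015} \approx 0.065008$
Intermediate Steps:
$s{\left(Y,I \right)} = I + I Y$ ($s{\left(Y,I \right)} = I Y + I = I + I Y$)
$u{\left(l \right)} = 120 + l$
$\frac{u{\left(s{\left(16,16 \right)} \right)}}{6030} = \frac{120 + 16 \left(1 + 16\right)}{6030} = \left(120 + 16 \cdot 17\right) \frac{1}{6030} = \left(120 + 272\right) \frac{1}{6030} = 392 \cdot \frac{1}{6030} = \frac{196}{3015}$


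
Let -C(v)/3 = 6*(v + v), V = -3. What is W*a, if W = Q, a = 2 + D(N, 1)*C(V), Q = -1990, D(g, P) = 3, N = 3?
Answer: -648740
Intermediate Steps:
C(v) = -36*v (C(v) = -18*(v + v) = -18*2*v = -36*v)
a = 326 (a = 2 + 3*(-36*(-3)) = 2 + 3*108 = 2 + 324 = 326)
W = -1990
W*a = -1990*326 = -648740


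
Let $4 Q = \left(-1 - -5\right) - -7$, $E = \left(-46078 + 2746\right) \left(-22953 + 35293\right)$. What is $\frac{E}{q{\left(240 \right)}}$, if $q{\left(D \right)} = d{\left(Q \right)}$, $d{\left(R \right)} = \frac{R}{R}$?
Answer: $-534716880$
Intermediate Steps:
$E = -534716880$ ($E = \left(-43332\right) 12340 = -534716880$)
$Q = \frac{11}{4}$ ($Q = \frac{\left(-1 - -5\right) - -7}{4} = \frac{\left(-1 + 5\right) + 7}{4} = \frac{4 + 7}{4} = \frac{1}{4} \cdot 11 = \frac{11}{4} \approx 2.75$)
$d{\left(R \right)} = 1$
$q{\left(D \right)} = 1$
$\frac{E}{q{\left(240 \right)}} = - \frac{534716880}{1} = \left(-534716880\right) 1 = -534716880$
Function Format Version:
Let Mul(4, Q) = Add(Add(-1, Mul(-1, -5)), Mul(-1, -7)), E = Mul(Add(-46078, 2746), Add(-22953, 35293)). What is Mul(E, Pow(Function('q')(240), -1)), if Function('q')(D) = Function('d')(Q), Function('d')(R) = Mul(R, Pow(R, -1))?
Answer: -534716880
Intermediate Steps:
E = -534716880 (E = Mul(-43332, 12340) = -534716880)
Q = Rational(11, 4) (Q = Mul(Rational(1, 4), Add(Add(-1, Mul(-1, -5)), Mul(-1, -7))) = Mul(Rational(1, 4), Add(Add(-1, 5), 7)) = Mul(Rational(1, 4), Add(4, 7)) = Mul(Rational(1, 4), 11) = Rational(11, 4) ≈ 2.7500)
Function('d')(R) = 1
Function('q')(D) = 1
Mul(E, Pow(Function('q')(240), -1)) = Mul(-534716880, Pow(1, -1)) = Mul(-534716880, 1) = -534716880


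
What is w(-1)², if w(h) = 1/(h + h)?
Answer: ¼ ≈ 0.25000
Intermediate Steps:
w(h) = 1/(2*h)
w(-1)² = ((½)/(-1))² = ((½)*(-1))² = (-½)² = ¼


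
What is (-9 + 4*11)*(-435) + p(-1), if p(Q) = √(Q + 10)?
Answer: -15222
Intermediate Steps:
p(Q) = √(10 + Q)
(-9 + 4*11)*(-435) + p(-1) = (-9 + 4*11)*(-435) + √(10 - 1) = (-9 + 44)*(-435) + √9 = 35*(-435) + 3 = -15225 + 3 = -15222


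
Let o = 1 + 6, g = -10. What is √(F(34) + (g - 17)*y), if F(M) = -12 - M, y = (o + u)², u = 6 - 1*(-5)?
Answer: I*√8794 ≈ 93.776*I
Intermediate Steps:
u = 11 (u = 6 + 5 = 11)
o = 7
y = 324 (y = (7 + 11)² = 18² = 324)
√(F(34) + (g - 17)*y) = √((-12 - 1*34) + (-10 - 17)*324) = √((-12 - 34) - 27*324) = √(-46 - 8748) = √(-8794) = I*√8794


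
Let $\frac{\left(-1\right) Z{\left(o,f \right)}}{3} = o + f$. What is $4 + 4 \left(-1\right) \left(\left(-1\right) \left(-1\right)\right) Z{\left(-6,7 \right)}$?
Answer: $16$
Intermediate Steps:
$Z{\left(o,f \right)} = - 3 f - 3 o$ ($Z{\left(o,f \right)} = - 3 \left(o + f\right) = - 3 \left(f + o\right) = - 3 f - 3 o$)
$4 + 4 \left(-1\right) \left(\left(-1\right) \left(-1\right)\right) Z{\left(-6,7 \right)} = 4 + 4 \left(-1\right) \left(\left(-1\right) \left(-1\right)\right) \left(\left(-3\right) 7 - -18\right) = 4 + \left(-4\right) 1 \left(-21 + 18\right) = 4 - -12 = 4 + 12 = 16$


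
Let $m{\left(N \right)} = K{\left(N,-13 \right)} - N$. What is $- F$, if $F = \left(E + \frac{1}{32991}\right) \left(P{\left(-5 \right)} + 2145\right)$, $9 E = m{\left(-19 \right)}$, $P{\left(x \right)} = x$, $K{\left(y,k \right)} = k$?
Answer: $- \frac{47069300}{32991} \approx -1426.7$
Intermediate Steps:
$m{\left(N \right)} = -13 - N$
$E = \frac{2}{3}$ ($E = \frac{-13 - -19}{9} = \frac{-13 + 19}{9} = \frac{1}{9} \cdot 6 = \frac{2}{3} \approx 0.66667$)
$F = \frac{47069300}{32991}$ ($F = \left(\frac{2}{3} + \frac{1}{32991}\right) \left(-5 + 2145\right) = \left(\frac{2}{3} + \frac{1}{32991}\right) 2140 = \frac{21995}{32991} \cdot 2140 = \frac{47069300}{32991} \approx 1426.7$)
$- F = \left(-1\right) \frac{47069300}{32991} = - \frac{47069300}{32991}$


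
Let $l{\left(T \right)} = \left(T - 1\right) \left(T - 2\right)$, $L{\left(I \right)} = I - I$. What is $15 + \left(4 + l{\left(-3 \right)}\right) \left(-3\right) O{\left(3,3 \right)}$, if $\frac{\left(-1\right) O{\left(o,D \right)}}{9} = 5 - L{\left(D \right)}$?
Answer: $3255$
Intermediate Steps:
$L{\left(I \right)} = 0$
$l{\left(T \right)} = \left(-1 + T\right) \left(-2 + T\right)$
$O{\left(o,D \right)} = -45$ ($O{\left(o,D \right)} = - 9 \left(5 - 0\right) = - 9 \left(5 + 0\right) = \left(-9\right) 5 = -45$)
$15 + \left(4 + l{\left(-3 \right)}\right) \left(-3\right) O{\left(3,3 \right)} = 15 + \left(4 + \left(2 + \left(-3\right)^{2} - -9\right)\right) \left(-3\right) \left(-45\right) = 15 + \left(4 + \left(2 + 9 + 9\right)\right) \left(-3\right) \left(-45\right) = 15 + \left(4 + 20\right) \left(-3\right) \left(-45\right) = 15 + 24 \left(-3\right) \left(-45\right) = 15 - -3240 = 15 + 3240 = 3255$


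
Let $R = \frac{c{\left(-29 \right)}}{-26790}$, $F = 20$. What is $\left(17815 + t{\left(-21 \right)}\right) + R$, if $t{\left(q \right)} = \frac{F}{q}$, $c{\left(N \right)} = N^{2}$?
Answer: $\frac{3340662463}{187530} \approx 17814.0$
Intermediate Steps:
$t{\left(q \right)} = \frac{20}{q}$
$R = - \frac{841}{26790}$ ($R = \frac{\left(-29\right)^{2}}{-26790} = 841 \left(- \frac{1}{26790}\right) = - \frac{841}{26790} \approx -0.031392$)
$\left(17815 + t{\left(-21 \right)}\right) + R = \left(17815 + \frac{20}{-21}\right) - \frac{841}{26790} = \left(17815 + 20 \left(- \frac{1}{21}\right)\right) - \frac{841}{26790} = \left(17815 - \frac{20}{21}\right) - \frac{841}{26790} = \frac{374095}{21} - \frac{841}{26790} = \frac{3340662463}{187530}$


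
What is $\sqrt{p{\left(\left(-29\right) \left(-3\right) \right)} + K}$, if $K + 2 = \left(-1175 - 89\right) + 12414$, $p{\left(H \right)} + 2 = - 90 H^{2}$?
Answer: $4 i \sqrt{41879} \approx 818.57 i$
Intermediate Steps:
$p{\left(H \right)} = -2 - 90 H^{2}$
$K = 11148$ ($K = -2 + \left(\left(-1175 - 89\right) + 12414\right) = -2 + \left(-1264 + 12414\right) = -2 + 11150 = 11148$)
$\sqrt{p{\left(\left(-29\right) \left(-3\right) \right)} + K} = \sqrt{\left(-2 - 90 \left(\left(-29\right) \left(-3\right)\right)^{2}\right) + 11148} = \sqrt{\left(-2 - 90 \cdot 87^{2}\right) + 11148} = \sqrt{\left(-2 - 681210\right) + 11148} = \sqrt{-681212 + 11148} = \sqrt{-670064} = 4 i \sqrt{41879}$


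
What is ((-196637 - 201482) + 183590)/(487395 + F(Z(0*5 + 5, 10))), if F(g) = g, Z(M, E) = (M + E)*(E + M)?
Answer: -30647/69660 ≈ -0.43995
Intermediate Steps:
Z(M, E) = (E + M)² (Z(M, E) = (E + M)*(E + M) = (E + M)²)
((-196637 - 201482) + 183590)/(487395 + F(Z(0*5 + 5, 10))) = ((-196637 - 201482) + 183590)/(487395 + (10 + (0*5 + 5))²) = (-398119 + 183590)/(487395 + (10 + (0 + 5))²) = -214529/(487395 + (10 + 5)²) = -214529/(487395 + 15²) = -214529/(487395 + 225) = -214529/487620 = -214529*1/487620 = -30647/69660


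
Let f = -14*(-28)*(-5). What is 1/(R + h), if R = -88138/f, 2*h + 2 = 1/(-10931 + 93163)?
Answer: 40293680/1771647569 ≈ 0.022744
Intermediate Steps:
f = -1960 (f = 392*(-5) = -1960)
h = -164463/164464 (h = -1 + 1/(2*(-10931 + 93163)) = -1 + (1/2)/82232 = -1 + (1/2)*(1/82232) = -1 + 1/164464 = -164463/164464 ≈ -0.99999)
R = 44069/980 (R = -88138/(-1960) = -88138*(-1/1960) = 44069/980 ≈ 44.968)
1/(R + h) = 1/(44069/980 - 164463/164464) = 1/(1771647569/40293680) = 40293680/1771647569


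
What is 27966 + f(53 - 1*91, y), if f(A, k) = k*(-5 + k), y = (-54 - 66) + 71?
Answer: 30612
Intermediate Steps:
y = -49 (y = -120 + 71 = -49)
27966 + f(53 - 1*91, y) = 27966 - 49*(-5 - 49) = 27966 - 49*(-54) = 27966 + 2646 = 30612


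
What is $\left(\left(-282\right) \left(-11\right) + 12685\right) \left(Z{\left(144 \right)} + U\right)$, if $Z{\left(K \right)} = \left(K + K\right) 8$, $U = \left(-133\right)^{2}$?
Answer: $315629491$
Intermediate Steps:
$U = 17689$
$Z{\left(K \right)} = 16 K$ ($Z{\left(K \right)} = 2 K 8 = 16 K$)
$\left(\left(-282\right) \left(-11\right) + 12685\right) \left(Z{\left(144 \right)} + U\right) = \left(\left(-282\right) \left(-11\right) + 12685\right) \left(16 \cdot 144 + 17689\right) = \left(3102 + 12685\right) \left(2304 + 17689\right) = 15787 \cdot 19993 = 315629491$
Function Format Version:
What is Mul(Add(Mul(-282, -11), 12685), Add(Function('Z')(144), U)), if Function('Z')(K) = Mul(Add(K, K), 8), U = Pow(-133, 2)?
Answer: 315629491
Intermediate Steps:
U = 17689
Function('Z')(K) = Mul(16, K) (Function('Z')(K) = Mul(Mul(2, K), 8) = Mul(16, K))
Mul(Add(Mul(-282, -11), 12685), Add(Function('Z')(144), U)) = Mul(Add(Mul(-282, -11), 12685), Add(Mul(16, 144), 17689)) = Mul(Add(3102, 12685), Add(2304, 17689)) = Mul(15787, 19993) = 315629491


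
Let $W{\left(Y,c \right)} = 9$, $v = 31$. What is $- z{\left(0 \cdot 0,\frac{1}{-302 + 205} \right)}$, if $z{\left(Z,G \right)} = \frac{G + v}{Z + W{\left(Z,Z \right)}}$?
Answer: $- \frac{334}{97} \approx -3.4433$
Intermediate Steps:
$z{\left(Z,G \right)} = \frac{31 + G}{9 + Z}$ ($z{\left(Z,G \right)} = \frac{G + 31}{Z + 9} = \frac{31 + G}{9 + Z}$)
$- z{\left(0 \cdot 0,\frac{1}{-302 + 205} \right)} = - \frac{31 + \frac{1}{-302 + 205}}{9 + 0 \cdot 0} = - \frac{31 + \frac{1}{-97}}{9 + 0} = - \frac{31 - \frac{1}{97}}{9} = - \frac{3006}{9 \cdot 97} = \left(-1\right) \frac{334}{97} = - \frac{334}{97}$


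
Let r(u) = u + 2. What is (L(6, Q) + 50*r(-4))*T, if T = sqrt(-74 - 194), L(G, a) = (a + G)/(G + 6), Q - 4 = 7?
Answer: -1183*I*sqrt(67)/6 ≈ -1613.9*I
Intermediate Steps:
r(u) = 2 + u
Q = 11 (Q = 4 + 7 = 11)
L(G, a) = (G + a)/(6 + G)
T = 2*I*sqrt(67) (T = sqrt(-268) = 2*I*sqrt(67) ≈ 16.371*I)
(L(6, Q) + 50*r(-4))*T = ((6 + 11)/(6 + 6) + 50*(2 - 4))*(2*I*sqrt(67)) = (17/12 + 50*(-2))*(2*I*sqrt(67)) = ((1/12)*17 - 100)*(2*I*sqrt(67)) = (17/12 - 100)*(2*I*sqrt(67)) = -1183*I*sqrt(67)/6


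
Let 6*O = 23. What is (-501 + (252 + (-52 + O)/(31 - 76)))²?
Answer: 4481097481/72900 ≈ 61469.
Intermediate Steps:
O = 23/6 (O = (⅙)*23 = 23/6 ≈ 3.8333)
(-501 + (252 + (-52 + O)/(31 - 76)))² = (-501 + (252 + (-52 + 23/6)/(31 - 76)))² = (-501 + (252 - 289/6/(-45)))² = (-501 + (252 - 289/6*(-1/45)))² = (-501 + (252 + 289/270))² = (-501 + 68329/270)² = (-66941/270)² = 4481097481/72900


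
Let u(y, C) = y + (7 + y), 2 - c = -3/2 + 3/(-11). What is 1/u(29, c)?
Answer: 1/65 ≈ 0.015385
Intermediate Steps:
c = 83/22 (c = 2 - (-3/2 + 3/(-11)) = 2 - (-3*1/2 + 3*(-1/11)) = 2 - (-3/2 - 3/11) = 2 - 1*(-39/22) = 2 + 39/22 = 83/22 ≈ 3.7727)
u(y, C) = 7 + 2*y
1/u(29, c) = 1/(7 + 2*29) = 1/(7 + 58) = 1/65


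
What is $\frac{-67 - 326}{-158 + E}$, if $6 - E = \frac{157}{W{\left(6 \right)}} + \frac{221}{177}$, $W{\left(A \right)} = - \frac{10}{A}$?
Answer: $\frac{347805}{52258} \approx 6.6555$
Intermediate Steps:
$E = \frac{87572}{885}$ ($E = 6 - \left(\frac{157}{\left(-10\right) \frac{1}{6}} + \frac{221}{177}\right) = 6 - \left(\frac{157}{\left(-10\right) \frac{1}{6}} + 221 \cdot \frac{1}{177}\right) = 6 - \left(\frac{157}{- \frac{5}{3}} + \frac{221}{177}\right) = 6 - \left(157 \left(- \frac{3}{5}\right) + \frac{221}{177}\right) = 6 - \left(- \frac{471}{5} + \frac{221}{177}\right) = 6 - - \frac{82262}{885} = 6 + \frac{82262}{885} = \frac{87572}{885} \approx 98.951$)
$\frac{-67 - 326}{-158 + E} = \frac{-67 - 326}{-158 + \frac{87572}{885}} = - \frac{393}{- \frac{52258}{885}} = \left(-393\right) \left(- \frac{885}{52258}\right) = \frac{347805}{52258}$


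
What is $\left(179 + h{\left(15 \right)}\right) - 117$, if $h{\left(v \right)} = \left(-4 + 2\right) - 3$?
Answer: $57$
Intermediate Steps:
$h{\left(v \right)} = -5$ ($h{\left(v \right)} = -2 - 3 = -5$)
$\left(179 + h{\left(15 \right)}\right) - 117 = \left(179 - 5\right) - 117 = 174 - 117 = 57$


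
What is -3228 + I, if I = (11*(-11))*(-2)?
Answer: -2986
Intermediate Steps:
I = 242 (I = -121*(-2) = 242)
-3228 + I = -3228 + 242 = -2986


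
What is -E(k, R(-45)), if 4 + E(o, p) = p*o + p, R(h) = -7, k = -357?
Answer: -2488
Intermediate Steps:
E(o, p) = -4 + p + o*p (E(o, p) = -4 + (p*o + p) = -4 + (o*p + p) = -4 + (p + o*p) = -4 + p + o*p)
-E(k, R(-45)) = -(-4 - 7 - 357*(-7)) = -(-4 - 7 + 2499) = -1*2488 = -2488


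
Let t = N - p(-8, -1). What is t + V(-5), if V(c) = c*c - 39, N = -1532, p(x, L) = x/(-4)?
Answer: -1548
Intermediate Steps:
p(x, L) = -x/4 (p(x, L) = x*(-¼) = -x/4)
V(c) = -39 + c² (V(c) = c² - 39 = -39 + c²)
t = -1534 (t = -1532 - (-1)*(-8)/4 = -1532 - 1*2 = -1532 - 2 = -1534)
t + V(-5) = -1534 + (-39 + (-5)²) = -1534 + (-39 + 25) = -1534 - 14 = -1548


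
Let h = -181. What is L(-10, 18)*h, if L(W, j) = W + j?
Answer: -1448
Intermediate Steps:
L(-10, 18)*h = (-10 + 18)*(-181) = 8*(-181) = -1448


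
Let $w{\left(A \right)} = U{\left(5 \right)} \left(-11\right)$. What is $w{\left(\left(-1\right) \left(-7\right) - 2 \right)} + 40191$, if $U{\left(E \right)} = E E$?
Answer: $39916$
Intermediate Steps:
$U{\left(E \right)} = E^{2}$
$w{\left(A \right)} = -275$ ($w{\left(A \right)} = 5^{2} \left(-11\right) = 25 \left(-11\right) = -275$)
$w{\left(\left(-1\right) \left(-7\right) - 2 \right)} + 40191 = -275 + 40191 = 39916$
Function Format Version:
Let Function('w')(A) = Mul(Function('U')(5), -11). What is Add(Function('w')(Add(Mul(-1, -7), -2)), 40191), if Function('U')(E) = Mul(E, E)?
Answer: 39916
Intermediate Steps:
Function('U')(E) = Pow(E, 2)
Function('w')(A) = -275 (Function('w')(A) = Mul(Pow(5, 2), -11) = Mul(25, -11) = -275)
Add(Function('w')(Add(Mul(-1, -7), -2)), 40191) = Add(-275, 40191) = 39916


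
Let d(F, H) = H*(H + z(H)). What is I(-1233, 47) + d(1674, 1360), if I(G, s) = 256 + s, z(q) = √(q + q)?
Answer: 1849903 + 5440*√170 ≈ 1.9208e+6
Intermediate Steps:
z(q) = √2*√q (z(q) = √(2*q) = √2*√q)
d(F, H) = H*(H + √2*√H)
I(-1233, 47) + d(1674, 1360) = (256 + 47) + 1360*(1360 + √2*√1360) = 303 + 1360*(1360 + √2*(4*√85)) = 303 + 1360*(1360 + 4*√170) = 303 + (1849600 + 5440*√170) = 1849903 + 5440*√170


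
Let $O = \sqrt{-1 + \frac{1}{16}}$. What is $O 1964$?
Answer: $491 i \sqrt{15} \approx 1901.6 i$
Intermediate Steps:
$O = \frac{i \sqrt{15}}{4}$ ($O = \sqrt{-1 + \frac{1}{16}} = \sqrt{- \frac{15}{16}} = \frac{i \sqrt{15}}{4} \approx 0.96825 i$)
$O 1964 = \frac{i \sqrt{15}}{4} \cdot 1964 = 491 i \sqrt{15}$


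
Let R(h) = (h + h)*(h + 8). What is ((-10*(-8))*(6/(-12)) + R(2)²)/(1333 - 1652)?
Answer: -1560/319 ≈ -4.8903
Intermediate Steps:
R(h) = 2*h*(8 + h) (R(h) = (2*h)*(8 + h) = 2*h*(8 + h))
((-10*(-8))*(6/(-12)) + R(2)²)/(1333 - 1652) = ((-10*(-8))*(6/(-12)) + (2*2*(8 + 2))²)/(1333 - 1652) = (80*(6*(-1/12)) + (2*2*10)²)/(-319) = (80*(-½) + 40²)*(-1/319) = (-40 + 1600)*(-1/319) = 1560*(-1/319) = -1560/319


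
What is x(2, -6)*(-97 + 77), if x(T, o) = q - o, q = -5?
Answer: -20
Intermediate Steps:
x(T, o) = -5 - o
x(2, -6)*(-97 + 77) = (-5 - 1*(-6))*(-97 + 77) = (-5 + 6)*(-20) = 1*(-20) = -20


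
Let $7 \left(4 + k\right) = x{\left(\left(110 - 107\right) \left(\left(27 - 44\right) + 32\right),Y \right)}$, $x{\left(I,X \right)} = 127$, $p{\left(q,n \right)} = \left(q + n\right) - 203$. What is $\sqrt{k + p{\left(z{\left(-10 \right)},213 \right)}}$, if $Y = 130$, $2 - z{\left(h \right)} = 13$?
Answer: $\frac{2 \sqrt{161}}{7} \approx 3.6253$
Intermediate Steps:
$z{\left(h \right)} = -11$ ($z{\left(h \right)} = 2 - 13 = -11$)
$p{\left(q,n \right)} = -203 + n + q$ ($p{\left(q,n \right)} = \left(n + q\right) - 203 = -203 + n + q$)
$k = \frac{99}{7}$ ($k = -4 + \frac{1}{7} \cdot 127 = -4 + \frac{127}{7} = \frac{99}{7} \approx 14.143$)
$\sqrt{k + p{\left(z{\left(-10 \right)},213 \right)}} = \sqrt{\frac{99}{7} - 1} = \sqrt{\frac{92}{7}} = \frac{2 \sqrt{161}}{7}$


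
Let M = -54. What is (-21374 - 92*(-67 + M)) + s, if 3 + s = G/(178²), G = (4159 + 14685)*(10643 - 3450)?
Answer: -47264422/7921 ≈ -5967.0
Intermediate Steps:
G = 135544892 (G = 18844*7193 = 135544892)
s = 33862460/7921 (s = -3 + 135544892/(178²) = -3 + 135544892/31684 = -3 + 135544892*(1/31684) = -3 + 33886223/7921 = 33862460/7921 ≈ 4275.0)
(-21374 - 92*(-67 + M)) + s = (-21374 - 92*(-67 - 54)) + 33862460/7921 = (-21374 - 92*(-121)) + 33862460/7921 = (-21374 + 11132) + 33862460/7921 = -10242 + 33862460/7921 = -47264422/7921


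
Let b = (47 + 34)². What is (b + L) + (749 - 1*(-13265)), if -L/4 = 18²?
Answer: 19279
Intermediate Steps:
b = 6561 (b = 81² = 6561)
L = -1296 (L = -4*18² = -4*324 = -1296)
(b + L) + (749 - 1*(-13265)) = (6561 - 1296) + (749 - 1*(-13265)) = 5265 + (749 + 13265) = 5265 + 14014 = 19279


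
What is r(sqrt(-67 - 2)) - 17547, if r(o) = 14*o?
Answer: -17547 + 14*I*sqrt(69) ≈ -17547.0 + 116.29*I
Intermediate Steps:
r(sqrt(-67 - 2)) - 17547 = 14*sqrt(-67 - 2) - 17547 = 14*sqrt(-69) - 17547 = 14*(I*sqrt(69)) - 17547 = 14*I*sqrt(69) - 17547 = -17547 + 14*I*sqrt(69)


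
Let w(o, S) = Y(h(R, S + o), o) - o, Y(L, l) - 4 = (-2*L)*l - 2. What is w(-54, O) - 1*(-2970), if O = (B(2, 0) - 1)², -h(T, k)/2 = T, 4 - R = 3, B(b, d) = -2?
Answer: 2810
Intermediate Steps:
R = 1 (R = 4 - 1*3 = 4 - 3 = 1)
h(T, k) = -2*T
Y(L, l) = 2 - 2*L*l (Y(L, l) = 4 + ((-2*L)*l - 2) = 4 + (-2*L*l - 2) = 4 + (-2 - 2*L*l) = 2 - 2*L*l)
O = 9 (O = (-2 - 1)² = (-3)² = 9)
w(o, S) = 2 + 3*o (w(o, S) = (2 - 2*(-2*1)*o) - o = (2 - 2*(-2)*o) - o = (2 + 4*o) - o = 2 + 3*o)
w(-54, O) - 1*(-2970) = (2 + 3*(-54)) - 1*(-2970) = (2 - 162) + 2970 = -160 + 2970 = 2810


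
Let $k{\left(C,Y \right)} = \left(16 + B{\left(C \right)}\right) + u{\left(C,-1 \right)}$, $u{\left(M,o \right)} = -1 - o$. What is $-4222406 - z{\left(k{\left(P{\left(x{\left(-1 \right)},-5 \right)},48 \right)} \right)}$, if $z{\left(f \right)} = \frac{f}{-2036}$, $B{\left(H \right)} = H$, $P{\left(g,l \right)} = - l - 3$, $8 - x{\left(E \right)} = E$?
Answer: $- \frac{4298409299}{1018} \approx -4.2224 \cdot 10^{6}$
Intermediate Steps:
$x{\left(E \right)} = 8 - E$
$P{\left(g,l \right)} = -3 - l$
$k{\left(C,Y \right)} = 16 + C$ ($k{\left(C,Y \right)} = \left(16 + C\right) - 0 = \left(16 + C\right) + \left(-1 + 1\right) = \left(16 + C\right) + 0 = 16 + C$)
$z{\left(f \right)} = - \frac{f}{2036}$ ($z{\left(f \right)} = f \left(- \frac{1}{2036}\right) = - \frac{f}{2036}$)
$-4222406 - z{\left(k{\left(P{\left(x{\left(-1 \right)},-5 \right)},48 \right)} \right)} = -4222406 - - \frac{16 - -2}{2036} = -4222406 - - \frac{16 + \left(-3 + 5\right)}{2036} = -4222406 - - \frac{16 + 2}{2036} = -4222406 - \left(- \frac{1}{2036}\right) 18 = -4222406 - - \frac{9}{1018} = -4222406 + \frac{9}{1018} = - \frac{4298409299}{1018}$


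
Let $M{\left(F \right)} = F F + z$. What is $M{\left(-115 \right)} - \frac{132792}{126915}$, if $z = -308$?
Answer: $\frac{546409421}{42305} \approx 12916.0$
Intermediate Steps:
$M{\left(F \right)} = -308 + F^{2}$ ($M{\left(F \right)} = F F - 308 = F^{2} - 308 = -308 + F^{2}$)
$M{\left(-115 \right)} - \frac{132792}{126915} = \left(-308 + \left(-115\right)^{2}\right) - \frac{132792}{126915} = \left(-308 + 13225\right) - 132792 \cdot \frac{1}{126915} = 12917 - \frac{44264}{42305} = \frac{546409421}{42305}$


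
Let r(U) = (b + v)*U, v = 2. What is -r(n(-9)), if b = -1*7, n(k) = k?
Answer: -45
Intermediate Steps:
b = -7
r(U) = -5*U (r(U) = (-7 + 2)*U = -5*U)
-r(n(-9)) = -(-5)*(-9) = -1*45 = -45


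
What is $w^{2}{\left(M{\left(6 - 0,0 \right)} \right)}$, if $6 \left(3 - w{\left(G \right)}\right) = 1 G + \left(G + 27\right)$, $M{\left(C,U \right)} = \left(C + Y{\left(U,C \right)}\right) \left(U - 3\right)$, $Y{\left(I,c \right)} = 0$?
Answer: $\frac{81}{4} \approx 20.25$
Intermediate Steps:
$M{\left(C,U \right)} = C \left(-3 + U\right)$ ($M{\left(C,U \right)} = \left(C + 0\right) \left(U - 3\right) = C \left(-3 + U\right)$)
$w{\left(G \right)} = - \frac{3}{2} - \frac{G}{3}$ ($w{\left(G \right)} = 3 - \frac{1 G + \left(G + 27\right)}{6} = 3 - \frac{G + \left(27 + G\right)}{6} = 3 - \frac{27 + 2 G}{6} = 3 - \left(\frac{9}{2} + \frac{G}{3}\right) = - \frac{3}{2} - \frac{G}{3}$)
$w^{2}{\left(M{\left(6 - 0,0 \right)} \right)} = \left(- \frac{3}{2} - \frac{\left(6 - 0\right) \left(-3 + 0\right)}{3}\right)^{2} = \left(- \frac{3}{2} - \frac{\left(6 + 0\right) \left(-3\right)}{3}\right)^{2} = \left(- \frac{3}{2} - \frac{6 \left(-3\right)}{3}\right)^{2} = \left(- \frac{3}{2} - -6\right)^{2} = \left(- \frac{3}{2} + 6\right)^{2} = \left(\frac{9}{2}\right)^{2} = \frac{81}{4}$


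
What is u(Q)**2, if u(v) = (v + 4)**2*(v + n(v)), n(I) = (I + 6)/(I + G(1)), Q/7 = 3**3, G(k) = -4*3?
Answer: 174544125741926656/3481 ≈ 5.0142e+13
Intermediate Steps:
G(k) = -12
Q = 189 (Q = 7*3**3 = 7*27 = 189)
n(I) = (6 + I)/(-12 + I) (n(I) = (I + 6)/(I - 12) = (6 + I)/(-12 + I))
u(v) = (4 + v)**2*(v + (6 + v)/(-12 + v)) (u(v) = (v + 4)**2*(v + (6 + v)/(-12 + v)) = (4 + v)**2*(v + (6 + v)/(-12 + v)))
u(Q)**2 = ((4 + 189)**2*(6 + 189 + 189*(-12 + 189))/(-12 + 189))**2 = (193**2*(6 + 189 + 189*177)/177)**2 = ((1/177)*37249*(6 + 189 + 33453))**2 = ((1/177)*37249*33648)**2 = (417784784/59)**2 = 174544125741926656/3481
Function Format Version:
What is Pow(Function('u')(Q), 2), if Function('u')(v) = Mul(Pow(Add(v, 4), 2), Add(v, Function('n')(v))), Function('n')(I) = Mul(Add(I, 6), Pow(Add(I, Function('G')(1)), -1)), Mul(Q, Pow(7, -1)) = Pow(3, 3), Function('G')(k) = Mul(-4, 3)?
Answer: Rational(174544125741926656, 3481) ≈ 5.0142e+13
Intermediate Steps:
Function('G')(k) = -12
Q = 189 (Q = Mul(7, Pow(3, 3)) = Mul(7, 27) = 189)
Function('n')(I) = Mul(Pow(Add(-12, I), -1), Add(6, I)) (Function('n')(I) = Mul(Add(I, 6), Pow(Add(I, -12), -1)) = Mul(Add(6, I), Pow(Add(-12, I), -1)) = Mul(Pow(Add(-12, I), -1), Add(6, I)))
Function('u')(v) = Mul(Pow(Add(4, v), 2), Add(v, Mul(Pow(Add(-12, v), -1), Add(6, v)))) (Function('u')(v) = Mul(Pow(Add(v, 4), 2), Add(v, Mul(Pow(Add(-12, v), -1), Add(6, v)))) = Mul(Pow(Add(4, v), 2), Add(v, Mul(Pow(Add(-12, v), -1), Add(6, v)))))
Pow(Function('u')(Q), 2) = Pow(Mul(Pow(Add(-12, 189), -1), Pow(Add(4, 189), 2), Add(6, 189, Mul(189, Add(-12, 189)))), 2) = Pow(Mul(Pow(177, -1), Pow(193, 2), Add(6, 189, Mul(189, 177))), 2) = Pow(Mul(Rational(1, 177), 37249, Add(6, 189, 33453)), 2) = Pow(Mul(Rational(1, 177), 37249, 33648), 2) = Pow(Rational(417784784, 59), 2) = Rational(174544125741926656, 3481)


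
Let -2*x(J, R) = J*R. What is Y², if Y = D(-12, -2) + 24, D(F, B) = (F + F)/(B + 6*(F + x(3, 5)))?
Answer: 8294400/14161 ≈ 585.72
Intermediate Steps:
x(J, R) = -J*R/2
D(F, B) = 2*F/(-45 + B + 6*F) (D(F, B) = (F + F)/(B + 6*(F - ½*3*5)) = (2*F)/(B + 6*(F - 15/2)) = (2*F)/(B + 6*(-15/2 + F)) = (2*F)/(B + (-45 + 6*F)) = (2*F)/(-45 + B + 6*F) = 2*F/(-45 + B + 6*F))
Y = 2880/119 (Y = 2*(-12)/(-45 - 2 + 6*(-12)) + 24 = 2*(-12)/(-45 - 2 - 72) + 24 = 2*(-12)/(-119) + 24 = 2*(-12)*(-1/119) + 24 = 24/119 + 24 = 2880/119 ≈ 24.202)
Y² = (2880/119)² = 8294400/14161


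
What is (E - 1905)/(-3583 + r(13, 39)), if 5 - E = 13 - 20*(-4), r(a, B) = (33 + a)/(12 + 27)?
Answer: 77727/139691 ≈ 0.55642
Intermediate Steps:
r(a, B) = 11/13 + a/39 (r(a, B) = (33 + a)/39 = (33 + a)*(1/39) = 11/13 + a/39)
E = -88 (E = 5 - (13 - 20*(-4)) = 5 - (13 + 80) = 5 - 1*93 = 5 - 93 = -88)
(E - 1905)/(-3583 + r(13, 39)) = (-88 - 1905)/(-3583 + (11/13 + (1/39)*13)) = -1993/(-3583 + (11/13 + ⅓)) = -1993/(-3583 + 46/39) = -1993/(-139691/39) = -1993*(-39/139691) = 77727/139691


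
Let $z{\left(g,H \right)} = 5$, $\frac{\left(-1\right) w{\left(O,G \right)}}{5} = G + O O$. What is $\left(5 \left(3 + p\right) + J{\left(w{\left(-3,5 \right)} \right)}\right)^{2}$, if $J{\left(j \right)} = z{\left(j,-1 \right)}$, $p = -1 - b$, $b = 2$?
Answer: $25$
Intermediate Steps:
$w{\left(O,G \right)} = - 5 G - 5 O^{2}$ ($w{\left(O,G \right)} = - 5 \left(G + O O\right) = - 5 \left(G + O^{2}\right) = - 5 G - 5 O^{2}$)
$p = -3$ ($p = -1 - 2 = -3$)
$J{\left(j \right)} = 5$
$\left(5 \left(3 + p\right) + J{\left(w{\left(-3,5 \right)} \right)}\right)^{2} = \left(5 \left(3 - 3\right) + 5\right)^{2} = \left(5 \cdot 0 + 5\right)^{2} = \left(0 + 5\right)^{2} = 5^{2} = 25$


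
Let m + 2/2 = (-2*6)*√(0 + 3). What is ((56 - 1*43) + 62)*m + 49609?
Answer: 49534 - 900*√3 ≈ 47975.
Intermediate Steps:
m = -1 - 12*√3 (m = -1 + (-2*6)*√(0 + 3) = -1 - 12*√3 ≈ -21.785)
((56 - 1*43) + 62)*m + 49609 = ((56 - 1*43) + 62)*(-1 - 12*√3) + 49609 = ((56 - 43) + 62)*(-1 - 12*√3) + 49609 = (13 + 62)*(-1 - 12*√3) + 49609 = 75*(-1 - 12*√3) + 49609 = (-75 - 900*√3) + 49609 = 49534 - 900*√3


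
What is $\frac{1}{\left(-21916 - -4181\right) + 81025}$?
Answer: $\frac{1}{63290} \approx 1.58 \cdot 10^{-5}$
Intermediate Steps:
$\frac{1}{\left(-21916 - -4181\right) + 81025} = \frac{1}{\left(-21916 + 4181\right) + 81025} = \frac{1}{-17735 + 81025} = \frac{1}{63290}$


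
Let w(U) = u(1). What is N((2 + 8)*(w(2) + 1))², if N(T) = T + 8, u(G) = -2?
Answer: 4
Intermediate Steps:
w(U) = -2
N(T) = 8 + T
N((2 + 8)*(w(2) + 1))² = (8 + (2 + 8)*(-2 + 1))² = (8 + 10*(-1))² = (8 - 10)² = (-2)² = 4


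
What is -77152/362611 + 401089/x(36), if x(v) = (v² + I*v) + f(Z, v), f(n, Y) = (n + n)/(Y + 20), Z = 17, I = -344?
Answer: -4096251541556/112571497117 ≈ -36.388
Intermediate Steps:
f(n, Y) = 2*n/(20 + Y) (f(n, Y) = (2*n)/(20 + Y) = 2*n/(20 + Y))
x(v) = v² - 344*v + 34/(20 + v) (x(v) = (v² - 344*v) + 2*17/(20 + v) = (v² - 344*v) + 34/(20 + v) = v² - 344*v + 34/(20 + v))
-77152/362611 + 401089/x(36) = -77152/362611 + 401089/(((34 + 36*(-344 + 36)*(20 + 36))/(20 + 36))) = -77152*1/362611 + 401089/(((34 + 36*(-308)*56)/56)) = -77152/362611 + 401089/(((34 - 620928)/56)) = -77152/362611 + 401089/(((1/56)*(-620894))) = -77152/362611 + 401089/(-310447/28) = -77152/362611 + 401089*(-28/310447) = -77152/362611 - 11230492/310447 = -4096251541556/112571497117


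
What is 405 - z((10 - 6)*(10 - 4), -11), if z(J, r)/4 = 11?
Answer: 361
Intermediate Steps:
z(J, r) = 44 (z(J, r) = 4*11 = 44)
405 - z((10 - 6)*(10 - 4), -11) = 405 - 1*44 = 405 - 44 = 361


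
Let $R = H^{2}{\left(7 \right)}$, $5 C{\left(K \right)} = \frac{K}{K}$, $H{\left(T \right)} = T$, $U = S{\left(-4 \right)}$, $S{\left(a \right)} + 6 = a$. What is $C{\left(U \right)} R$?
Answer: $\frac{49}{5} \approx 9.8$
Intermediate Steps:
$S{\left(a \right)} = -6 + a$
$U = -10$ ($U = -6 - 4 = -10$)
$C{\left(K \right)} = \frac{1}{5}$ ($C{\left(K \right)} = \frac{K \frac{1}{K}}{5} = \frac{1}{5} \cdot 1 = \frac{1}{5}$)
$R = 49$ ($R = 7^{2} = 49$)
$C{\left(U \right)} R = \frac{1}{5} \cdot 49 = \frac{49}{5}$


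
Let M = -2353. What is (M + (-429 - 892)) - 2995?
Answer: -6669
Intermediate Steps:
(M + (-429 - 892)) - 2995 = (-2353 + (-429 - 892)) - 2995 = (-2353 - 1321) - 2995 = -3674 - 2995 = -6669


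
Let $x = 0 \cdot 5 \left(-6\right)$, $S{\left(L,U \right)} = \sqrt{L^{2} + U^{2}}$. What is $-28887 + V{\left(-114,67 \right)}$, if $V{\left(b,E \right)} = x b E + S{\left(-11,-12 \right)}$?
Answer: $-28887 + \sqrt{265} \approx -28871.0$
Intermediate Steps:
$x = 0$ ($x = 0 \left(-6\right) = 0$)
$V{\left(b,E \right)} = \sqrt{265}$ ($V{\left(b,E \right)} = 0 b E + \sqrt{\left(-11\right)^{2} + \left(-12\right)^{2}} = 0 E + \sqrt{121 + 144} = 0 + \sqrt{265} = \sqrt{265}$)
$-28887 + V{\left(-114,67 \right)} = -28887 + \sqrt{265}$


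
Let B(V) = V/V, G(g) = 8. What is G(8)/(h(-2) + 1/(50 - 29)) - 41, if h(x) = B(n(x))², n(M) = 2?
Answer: -367/11 ≈ -33.364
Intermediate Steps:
B(V) = 1
h(x) = 1 (h(x) = 1² = 1)
G(8)/(h(-2) + 1/(50 - 29)) - 41 = 8/(1 + 1/(50 - 29)) - 41 = 8/(1 + 1/21) - 41 = 8/(22/21) - 41 = (21/22)*8 - 41 = 84/11 - 41 = -367/11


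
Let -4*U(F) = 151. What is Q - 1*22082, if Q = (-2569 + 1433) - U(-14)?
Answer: -92721/4 ≈ -23180.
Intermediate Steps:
U(F) = -151/4 (U(F) = -¼*151 = -151/4)
Q = -4393/4 (Q = (-2569 + 1433) - 1*(-151/4) = -1136 + 151/4 = -4393/4 ≈ -1098.3)
Q - 1*22082 = -4393/4 - 1*22082 = -4393/4 - 22082 = -92721/4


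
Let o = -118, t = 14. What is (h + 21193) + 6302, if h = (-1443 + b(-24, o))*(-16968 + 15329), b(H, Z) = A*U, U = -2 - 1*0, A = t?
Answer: 2438464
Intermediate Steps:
A = 14
U = -2 (U = -2 + 0 = -2)
b(H, Z) = -28 (b(H, Z) = 14*(-2) = -28)
h = 2410969 (h = (-1443 - 28)*(-16968 + 15329) = -1471*(-1639) = 2410969)
(h + 21193) + 6302 = (2410969 + 21193) + 6302 = 2432162 + 6302 = 2438464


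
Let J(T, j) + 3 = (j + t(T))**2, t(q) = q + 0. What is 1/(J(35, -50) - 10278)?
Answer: -1/10056 ≈ -9.9443e-5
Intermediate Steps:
t(q) = q
J(T, j) = -3 + (T + j)**2 (J(T, j) = -3 + (j + T)**2 = -3 + (T + j)**2)
1/(J(35, -50) - 10278) = 1/((-3 + (35 - 50)**2) - 10278) = 1/((-3 + (-15)**2) - 10278) = 1/((-3 + 225) - 10278) = 1/(222 - 10278) = 1/(-10056) = -1/10056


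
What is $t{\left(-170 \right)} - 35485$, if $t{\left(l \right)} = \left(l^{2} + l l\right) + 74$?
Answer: $22389$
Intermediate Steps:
$t{\left(l \right)} = 74 + 2 l^{2}$ ($t{\left(l \right)} = \left(l^{2} + l^{2}\right) + 74 = 2 l^{2} + 74 = 74 + 2 l^{2}$)
$t{\left(-170 \right)} - 35485 = \left(74 + 2 \left(-170\right)^{2}\right) - 35485 = \left(74 + 2 \cdot 28900\right) - 35485 = \left(74 + 57800\right) - 35485 = 57874 - 35485 = 22389$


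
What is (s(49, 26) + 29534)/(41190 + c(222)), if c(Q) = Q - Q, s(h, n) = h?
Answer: 9861/13730 ≈ 0.71821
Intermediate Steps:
c(Q) = 0
(s(49, 26) + 29534)/(41190 + c(222)) = (49 + 29534)/(41190 + 0) = 29583/41190 = 29583*(1/41190) = 9861/13730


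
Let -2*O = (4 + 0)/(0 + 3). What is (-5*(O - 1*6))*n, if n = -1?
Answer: -100/3 ≈ -33.333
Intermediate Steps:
O = -2/3 (O = -(4 + 0)/(2*(0 + 3)) = -2/3 ≈ -0.66667)
(-5*(O - 1*6))*n = -5*(-2/3 - 1*6)*(-1) = -5*(-2/3 - 6)*(-1) = -5*(-20/3)*(-1) = (100/3)*(-1) = -100/3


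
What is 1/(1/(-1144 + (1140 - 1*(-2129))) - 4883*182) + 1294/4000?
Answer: 305463823499/944250034000 ≈ 0.32350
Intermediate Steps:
1/(1/(-1144 + (1140 - 1*(-2129))) - 4883*182) + 1294/4000 = (1/182)/(1/(-1144 + (1140 + 2129)) - 4883) + 1294*(1/4000) = (1/182)/(1/(-1144 + 3269) - 4883) + 647/2000 = (1/182)/(1/2125 - 4883) + 647/2000 = (1/182)/(-10376374/2125) + 647/2000 = -2125/10376374*1/182 + 647/2000 = -2125/1888500068 + 647/2000 = 305463823499/944250034000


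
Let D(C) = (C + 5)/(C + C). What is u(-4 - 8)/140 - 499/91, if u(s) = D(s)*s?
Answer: -20051/3640 ≈ -5.5085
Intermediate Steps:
D(C) = (5 + C)/(2*C) (D(C) = (5 + C)/((2*C)) = (5 + C)*(1/(2*C)) = (5 + C)/(2*C))
u(s) = 5/2 + s/2 (u(s) = ((5 + s)/(2*s))*s = 5/2 + s/2)
u(-4 - 8)/140 - 499/91 = (5/2 + (-4 - 8)/2)/140 - 499/91 = (5/2 + (½)*(-12))*(1/140) - 499*1/91 = (5/2 - 6)*(1/140) - 499/91 = -7/2*1/140 - 499/91 = -1/40 - 499/91 = -20051/3640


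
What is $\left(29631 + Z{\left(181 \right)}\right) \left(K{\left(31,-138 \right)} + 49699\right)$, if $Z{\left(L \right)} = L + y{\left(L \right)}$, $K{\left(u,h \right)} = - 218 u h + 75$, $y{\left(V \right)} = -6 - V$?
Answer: $29102948250$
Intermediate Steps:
$K{\left(u,h \right)} = 75 - 218 h u$ ($K{\left(u,h \right)} = - 218 h u + 75 = 75 - 218 h u$)
$Z{\left(L \right)} = -6$ ($Z{\left(L \right)} = L - \left(6 + L\right) = -6$)
$\left(29631 + Z{\left(181 \right)}\right) \left(K{\left(31,-138 \right)} + 49699\right) = \left(29631 - 6\right) \left(\left(75 - \left(-30084\right) 31\right) + 49699\right) = 29625 \left(\left(75 + 932604\right) + 49699\right) = 29625 \left(932679 + 49699\right) = 29625 \cdot 982378 = 29102948250$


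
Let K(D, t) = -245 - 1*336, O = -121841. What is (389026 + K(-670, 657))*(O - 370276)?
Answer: -191160388065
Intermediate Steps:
K(D, t) = -581 (K(D, t) = -245 - 336 = -581)
(389026 + K(-670, 657))*(O - 370276) = (389026 - 581)*(-121841 - 370276) = 388445*(-492117) = -191160388065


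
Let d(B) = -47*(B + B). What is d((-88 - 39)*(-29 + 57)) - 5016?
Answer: 329248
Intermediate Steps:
d(B) = -94*B
d((-88 - 39)*(-29 + 57)) - 5016 = -94*(-88 - 39)*(-29 + 57) - 5016 = -(-11938)*28 - 5016 = -94*(-3556) - 5016 = 334264 - 5016 = 329248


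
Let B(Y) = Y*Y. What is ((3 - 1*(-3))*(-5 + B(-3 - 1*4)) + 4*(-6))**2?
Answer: 57600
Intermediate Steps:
B(Y) = Y**2
((3 - 1*(-3))*(-5 + B(-3 - 1*4)) + 4*(-6))**2 = ((3 - 1*(-3))*(-5 + (-3 - 1*4)**2) + 4*(-6))**2 = ((3 + 3)*(-5 + (-3 - 4)**2) - 24)**2 = (6*(-5 + (-7)**2) - 24)**2 = (6*(-5 + 49) - 24)**2 = (6*44 - 24)**2 = (264 - 24)**2 = 240**2 = 57600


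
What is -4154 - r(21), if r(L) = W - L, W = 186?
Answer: -4319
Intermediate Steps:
r(L) = 186 - L
-4154 - r(21) = -4154 - (186 - 1*21) = -4154 - (186 - 21) = -4154 - 1*165 = -4154 - 165 = -4319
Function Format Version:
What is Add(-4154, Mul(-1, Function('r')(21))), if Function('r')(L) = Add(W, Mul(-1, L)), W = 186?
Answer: -4319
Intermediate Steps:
Function('r')(L) = Add(186, Mul(-1, L))
Add(-4154, Mul(-1, Function('r')(21))) = Add(-4154, Mul(-1, Add(186, Mul(-1, 21)))) = Add(-4154, Mul(-1, Add(186, -21))) = Add(-4154, Mul(-1, 165)) = Add(-4154, -165) = -4319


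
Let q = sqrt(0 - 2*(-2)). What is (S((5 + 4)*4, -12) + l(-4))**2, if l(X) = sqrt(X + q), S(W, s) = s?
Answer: (12 - I*sqrt(2))**2 ≈ 142.0 - 33.941*I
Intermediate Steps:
q = 2 (q = sqrt(0 + 4) = sqrt(4) = 2)
l(X) = sqrt(2 + X) (l(X) = sqrt(X + 2) = sqrt(2 + X))
(S((5 + 4)*4, -12) + l(-4))**2 = (-12 + sqrt(2 - 4))**2 = (-12 + sqrt(-2))**2 = (-12 + I*sqrt(2))**2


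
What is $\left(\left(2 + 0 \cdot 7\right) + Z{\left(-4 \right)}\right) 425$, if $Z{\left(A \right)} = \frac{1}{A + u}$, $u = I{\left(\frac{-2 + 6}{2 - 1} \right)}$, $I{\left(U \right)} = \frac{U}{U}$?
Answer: $\frac{2125}{3} \approx 708.33$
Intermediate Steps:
$I{\left(U \right)} = 1$
$u = 1$
$Z{\left(A \right)} = \frac{1}{1 + A}$ ($Z{\left(A \right)} = \frac{1}{A + 1} = \frac{1}{1 + A}$)
$\left(\left(2 + 0 \cdot 7\right) + Z{\left(-4 \right)}\right) 425 = \left(\left(2 + 0 \cdot 7\right) + \frac{1}{1 - 4}\right) 425 = \left(\left(2 + 0\right) + \frac{1}{-3}\right) 425 = \left(2 - \frac{1}{3}\right) 425 = \frac{5}{3} \cdot 425 = \frac{2125}{3}$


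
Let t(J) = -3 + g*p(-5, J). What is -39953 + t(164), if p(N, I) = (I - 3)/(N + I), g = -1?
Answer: -6353165/159 ≈ -39957.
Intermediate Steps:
p(N, I) = (-3 + I)/(I + N)
t(J) = -3 - (-3 + J)/(-5 + J) (t(J) = -3 - (-3 + J)/(J - 5) = -3 - (-3 + J)/(-5 + J))
-39953 + t(164) = -39953 + 2*(9 - 2*164)/(-5 + 164) = -39953 + 2*(9 - 328)/159 = -39953 + 2*(1/159)*(-319) = -39953 - 638/159 = -6353165/159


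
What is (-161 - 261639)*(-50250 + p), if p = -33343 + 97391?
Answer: -3612316400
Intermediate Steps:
p = 64048
(-161 - 261639)*(-50250 + p) = (-161 - 261639)*(-50250 + 64048) = -261800*13798 = -3612316400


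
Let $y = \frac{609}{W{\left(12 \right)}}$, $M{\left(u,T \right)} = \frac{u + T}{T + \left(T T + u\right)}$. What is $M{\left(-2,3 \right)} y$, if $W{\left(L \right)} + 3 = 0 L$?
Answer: $- \frac{203}{10} \approx -20.3$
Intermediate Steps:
$W{\left(L \right)} = -3$ ($W{\left(L \right)} = -3 + 0 L = -3 + 0 = -3$)
$M{\left(u,T \right)} = \frac{T + u}{T + u + T^{2}}$ ($M{\left(u,T \right)} = \frac{T + u}{T + \left(T^{2} + u\right)} = \frac{T + u}{T + \left(u + T^{2}\right)} = \frac{T + u}{T + u + T^{2}}$)
$y = -203$ ($y = \frac{609}{-3} = 609 \left(- \frac{1}{3}\right) = -203$)
$M{\left(-2,3 \right)} y = \frac{3 - 2}{3 - 2 + 3^{2}} \left(-203\right) = \frac{1}{3 - 2 + 9} \cdot 1 \left(-203\right) = \frac{1}{10} \cdot 1 \left(-203\right) = \frac{1}{10} \left(-203\right) = - \frac{203}{10}$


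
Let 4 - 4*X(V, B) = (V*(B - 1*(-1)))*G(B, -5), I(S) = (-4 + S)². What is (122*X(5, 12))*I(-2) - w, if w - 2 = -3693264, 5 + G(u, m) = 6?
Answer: 3626284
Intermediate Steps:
G(u, m) = 1 (G(u, m) = -5 + 6 = 1)
w = -3693262 (w = 2 - 3693264 = -3693262)
X(V, B) = 1 - V*(1 + B)/4 (X(V, B) = 1 - V*(B - 1*(-1))/4 = 1 - V*(B + 1)/4 = 1 - V*(1 + B)/4)
(122*X(5, 12))*I(-2) - w = (122*(1 - ¼*5 - ¼*12*5))*(-4 - 2)² - 1*(-3693262) = (122*(1 - 5/4 - 15))*(-6)² + 3693262 = (122*(-61/4))*36 + 3693262 = -3721/2*36 + 3693262 = -66978 + 3693262 = 3626284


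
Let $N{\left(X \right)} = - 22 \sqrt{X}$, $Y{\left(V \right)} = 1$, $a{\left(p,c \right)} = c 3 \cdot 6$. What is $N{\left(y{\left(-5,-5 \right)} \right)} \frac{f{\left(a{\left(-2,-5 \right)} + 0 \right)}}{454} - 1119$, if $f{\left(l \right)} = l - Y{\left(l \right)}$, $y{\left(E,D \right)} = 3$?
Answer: $-1119 + \frac{1001 \sqrt{3}}{227} \approx -1111.4$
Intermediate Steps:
$a{\left(p,c \right)} = 18 c$ ($a{\left(p,c \right)} = 3 c 6 = 18 c$)
$f{\left(l \right)} = -1 + l$ ($f{\left(l \right)} = l - 1 = -1 + l$)
$N{\left(y{\left(-5,-5 \right)} \right)} \frac{f{\left(a{\left(-2,-5 \right)} + 0 \right)}}{454} - 1119 = - 22 \sqrt{3} \frac{-1 + \left(18 \left(-5\right) + 0\right)}{454} - 1119 = - 22 \sqrt{3} \left(-1 + \left(-90 + 0\right)\right) \frac{1}{454} - 1119 = - 22 \sqrt{3} \left(-1 - 90\right) \frac{1}{454} - 1119 = - 22 \sqrt{3} \left(\left(-91\right) \frac{1}{454}\right) - 1119 = - 22 \sqrt{3} \left(- \frac{91}{454}\right) - 1119 = \frac{1001 \sqrt{3}}{227} - 1119 = -1119 + \frac{1001 \sqrt{3}}{227}$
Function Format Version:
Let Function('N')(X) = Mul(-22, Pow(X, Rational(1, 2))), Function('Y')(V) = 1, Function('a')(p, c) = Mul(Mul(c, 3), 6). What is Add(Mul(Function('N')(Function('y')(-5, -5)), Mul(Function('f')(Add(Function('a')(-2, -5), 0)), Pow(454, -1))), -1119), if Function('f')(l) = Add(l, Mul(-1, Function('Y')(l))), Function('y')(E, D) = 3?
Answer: Add(-1119, Mul(Rational(1001, 227), Pow(3, Rational(1, 2)))) ≈ -1111.4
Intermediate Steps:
Function('a')(p, c) = Mul(18, c) (Function('a')(p, c) = Mul(Mul(3, c), 6) = Mul(18, c))
Function('f')(l) = Add(-1, l) (Function('f')(l) = Add(l, Mul(-1, 1)) = Add(l, -1) = Add(-1, l))
Add(Mul(Function('N')(Function('y')(-5, -5)), Mul(Function('f')(Add(Function('a')(-2, -5), 0)), Pow(454, -1))), -1119) = Add(Mul(Mul(-22, Pow(3, Rational(1, 2))), Mul(Add(-1, Add(Mul(18, -5), 0)), Pow(454, -1))), -1119) = Add(Mul(Mul(-22, Pow(3, Rational(1, 2))), Mul(Add(-1, Add(-90, 0)), Rational(1, 454))), -1119) = Add(Mul(Mul(-22, Pow(3, Rational(1, 2))), Mul(Add(-1, -90), Rational(1, 454))), -1119) = Add(Mul(Mul(-22, Pow(3, Rational(1, 2))), Mul(-91, Rational(1, 454))), -1119) = Add(Mul(Mul(-22, Pow(3, Rational(1, 2))), Rational(-91, 454)), -1119) = Add(Mul(Rational(1001, 227), Pow(3, Rational(1, 2))), -1119) = Add(-1119, Mul(Rational(1001, 227), Pow(3, Rational(1, 2))))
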